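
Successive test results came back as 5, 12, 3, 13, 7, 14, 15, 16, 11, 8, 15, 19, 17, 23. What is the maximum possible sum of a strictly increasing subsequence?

Let S[i] be the best sum of a strictly increasing subsequence ending at i:
i:       1   2   3   4   5   6   7   8   9  10  11  12  13  14
a[i]:    5  12   3  13   7  14  15  16  11   8  15  19  17  23
S:       5  17   3  30  12  44  59  75  23  20  59  94  92 117
Maximum is 117 (e.g. 5 + 12 + 13 + 14 + 15 + 16 + 19 + 23).

117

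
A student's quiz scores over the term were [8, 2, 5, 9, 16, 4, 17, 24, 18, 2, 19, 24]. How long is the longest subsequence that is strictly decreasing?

4

Let dp[i] be the longest strictly decreasing subsequence ending at i:
i:      1  2  3  4  5  6  7  8  9 10 11 12
a[i]:   8  2  5  9 16  4 17 24 18  2 19 24
dp:     1  2  2  1  1  3  1  1  2  4  2  1
Maximum is 4.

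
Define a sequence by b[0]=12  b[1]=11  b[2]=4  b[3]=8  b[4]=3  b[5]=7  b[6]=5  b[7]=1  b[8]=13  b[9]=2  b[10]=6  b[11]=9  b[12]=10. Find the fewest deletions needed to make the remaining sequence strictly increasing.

8

Fewest deletions = n − (longest strictly increasing subsequence).
Patience tails:
12 → extends → [12]
11 → replaces 12 → [11]
4 → replaces 11 → [4]
8 → extends → [4, 8]
3 → replaces 4 → [3, 8]
7 → replaces 8 → [3, 7]
5 → replaces 7 → [3, 5]
1 → replaces 3 → [1, 5]
13 → extends → [1, 5, 13]
2 → replaces 5 → [1, 2, 13]
6 → replaces 13 → [1, 2, 6]
9 → extends → [1, 2, 6, 9]
10 → extends → [1, 2, 6, 9, 10]
Longest strictly increasing subsequence has length 5, so deletions = 13 − 5 = 8.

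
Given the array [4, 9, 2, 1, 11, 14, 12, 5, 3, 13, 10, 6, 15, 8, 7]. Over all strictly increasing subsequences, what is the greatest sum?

Let S[i] be the best sum of a strictly increasing subsequence ending at i:
i:      1  2  3  4  5  6  7  8  9 10 11 12 13 14 15
a[i]:   4  9  2  1 11 14 12  5  3 13 10  6 15  8  7
S:      4 13  2  1 24 38 36  9  5 49 23 15 64 23 22
Maximum is 64 (e.g. 4 + 9 + 11 + 12 + 13 + 15).

64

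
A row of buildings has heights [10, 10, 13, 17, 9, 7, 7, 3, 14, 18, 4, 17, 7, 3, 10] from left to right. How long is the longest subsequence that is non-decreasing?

5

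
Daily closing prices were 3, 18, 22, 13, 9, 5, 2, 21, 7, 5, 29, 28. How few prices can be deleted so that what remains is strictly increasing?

8

Fewest deletions = n − (longest strictly increasing subsequence).
i:      1  2  3  4  5  6  7  8  9 10 11 12
a[i]:   3 18 22 13  9  5  2 21  7  5 29 28
dp:     1  2  3  2  2  2  1  3  3  2  4  4
max dp = 4, so deletions = 12 − 4 = 8.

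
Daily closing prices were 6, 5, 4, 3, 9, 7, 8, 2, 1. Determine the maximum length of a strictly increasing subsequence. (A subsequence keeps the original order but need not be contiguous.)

3

Track the smallest tail for each achievable length (strict):
6 → extends → [6]
5 → replaces 6 → [5]
4 → replaces 5 → [4]
3 → replaces 4 → [3]
9 → extends → [3, 9]
7 → replaces 9 → [3, 7]
8 → extends → [3, 7, 8]
2 → replaces 3 → [2, 7, 8]
1 → replaces 2 → [1, 7, 8]
Three tails, so the longest strictly increasing subsequence has length 3 (e.g. 6, 7, 8).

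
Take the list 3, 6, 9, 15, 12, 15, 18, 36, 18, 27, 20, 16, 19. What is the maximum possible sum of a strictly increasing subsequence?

99

Let S[i] be the best sum of a strictly increasing subsequence ending at i:
i:      1  2  3  4  5  6  7  8  9 10 11 12 13
a[i]:   3  6  9 15 12 15 18 36 18 27 20 16 19
S:      3  9 18 33 30 45 63 99 63 90 83 61 82
Maximum is 99 (e.g. 3 + 6 + 9 + 12 + 15 + 18 + 36).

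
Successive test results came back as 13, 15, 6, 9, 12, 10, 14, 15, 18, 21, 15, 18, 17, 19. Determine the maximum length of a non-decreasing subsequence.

Track the smallest tail for each achievable length (allowing ties):
13 → extends → [13]
15 → extends → [13, 15]
6 → replaces 13 → [6, 15]
9 → replaces 15 → [6, 9]
12 → extends → [6, 9, 12]
10 → replaces 12 → [6, 9, 10]
14 → extends → [6, 9, 10, 14]
15 → extends → [6, 9, 10, 14, 15]
18 → extends → [6, 9, 10, 14, 15, 18]
21 → extends → [6, 9, 10, 14, 15, 18, 21]
15 → replaces 18 → [6, 9, 10, 14, 15, 15, 21]
18 → replaces 21 → [6, 9, 10, 14, 15, 15, 18]
17 → replaces 18 → [6, 9, 10, 14, 15, 15, 17]
19 → extends → [6, 9, 10, 14, 15, 15, 17, 19]
Eight tails, so the longest non-decreasing subsequence has length 8 (e.g. 6, 9, 12, 14, 15, 18, 18, 19).

8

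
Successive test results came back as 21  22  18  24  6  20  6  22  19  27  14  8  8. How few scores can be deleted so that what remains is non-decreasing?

9

Fewest deletions = n − (longest non-decreasing subsequence).
Patience tails:
21 → extends → [21]
22 → extends → [21, 22]
18 → replaces 21 → [18, 22]
24 → extends → [18, 22, 24]
6 → replaces 18 → [6, 22, 24]
20 → replaces 22 → [6, 20, 24]
6 → replaces 20 → [6, 6, 24]
22 → replaces 24 → [6, 6, 22]
19 → replaces 22 → [6, 6, 19]
27 → extends → [6, 6, 19, 27]
14 → replaces 19 → [6, 6, 14, 27]
8 → replaces 14 → [6, 6, 8, 27]
8 → replaces 27 → [6, 6, 8, 8]
Longest non-decreasing subsequence has length 4, so deletions = 13 − 4 = 9.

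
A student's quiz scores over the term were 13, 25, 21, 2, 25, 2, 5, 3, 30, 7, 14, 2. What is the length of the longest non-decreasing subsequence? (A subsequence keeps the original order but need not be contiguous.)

Let dp[i] be the length of the longest such subsequence ending at index i:
i:      1  2  3  4  5  6  7  8  9 10 11 12
a[i]:  13 25 21  2 25  2  5  3 30  7 14  2
dp:     1  2  2  1  3  2  3  3  4  4  5  3
Maximum dp value is 5.

5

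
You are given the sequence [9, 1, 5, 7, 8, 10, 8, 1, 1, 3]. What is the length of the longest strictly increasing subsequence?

Track the smallest tail for each achievable length (strict):
9 → extends → [9]
1 → replaces 9 → [1]
5 → extends → [1, 5]
7 → extends → [1, 5, 7]
8 → extends → [1, 5, 7, 8]
10 → extends → [1, 5, 7, 8, 10]
8 → already a tail → [1, 5, 7, 8, 10]
1 → already a tail → [1, 5, 7, 8, 10]
1 → already a tail → [1, 5, 7, 8, 10]
3 → replaces 5 → [1, 3, 7, 8, 10]
Five tails, so the longest strictly increasing subsequence has length 5 (e.g. 1, 5, 7, 8, 10).

5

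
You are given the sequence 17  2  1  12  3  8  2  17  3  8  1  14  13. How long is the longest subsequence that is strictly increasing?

Let dp[i] be the length of the longest such subsequence ending at index i:
i:      1  2  3  4  5  6  7  8  9 10 11 12 13
a[i]:  17  2  1 12  3  8  2 17  3  8  1 14 13
dp:     1  1  1  2  2  3  2  4  3  4  1  5  5
Maximum dp value is 5.

5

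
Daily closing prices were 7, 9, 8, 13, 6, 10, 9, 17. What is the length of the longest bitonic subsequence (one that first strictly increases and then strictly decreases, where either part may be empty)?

inc[i] = longest strictly increasing subsequence ending at i; dec[i] = longest strictly decreasing subsequence starting at i:
i:      1  2  3  4  5  6  7  8
a[i]:   7  9  8 13  6 10  9 17
inc:    1  2  2  3  1  3  3  4
dec:    2  3  2  3  1  2  1  1
Best peak at i=4 (value 13): inc=3, dec=3, length 3+3−1 = 5.

5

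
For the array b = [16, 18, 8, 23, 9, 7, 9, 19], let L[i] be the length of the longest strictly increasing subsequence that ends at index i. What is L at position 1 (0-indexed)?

2

dp[i] = 1 + max{dp[j] : j<i, b[j]<b[i]} (or 1 if no such j):
i:      0  1  2  3  4  5  6  7
b[i]:  16 18  8 23  9  7  9 19
dp:     1  2  1  3  2  1  2  3
At index 1 the value is 2.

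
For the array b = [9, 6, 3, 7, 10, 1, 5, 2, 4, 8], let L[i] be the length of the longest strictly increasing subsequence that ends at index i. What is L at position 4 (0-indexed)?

3

dp[i] = 1 + max{dp[j] : j<i, b[j]<b[i]} (or 1 if no such j):
i:      0  1  2  3  4  5  6  7  8  9
b[i]:   9  6  3  7 10  1  5  2  4  8
dp:     1  1  1  2  3  1  2  2  3  4
At index 4 the value is 3.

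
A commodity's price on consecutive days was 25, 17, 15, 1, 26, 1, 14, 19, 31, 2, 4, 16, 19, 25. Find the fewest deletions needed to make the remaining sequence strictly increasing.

8

Fewest deletions = n − (longest strictly increasing subsequence).
i:      1  2  3  4  5  6  7  8  9 10 11 12 13 14
a[i]:  25 17 15  1 26  1 14 19 31  2  4 16 19 25
dp:     1  1  1  1  2  1  2  3  4  2  3  4  5  6
max dp = 6, so deletions = 14 − 6 = 8.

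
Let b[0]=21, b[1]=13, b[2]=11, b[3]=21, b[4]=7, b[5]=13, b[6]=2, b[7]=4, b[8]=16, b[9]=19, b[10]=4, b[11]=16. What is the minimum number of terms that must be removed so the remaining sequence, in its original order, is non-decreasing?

8

Fewest deletions = n − (longest non-decreasing subsequence).
Patience tails:
21 → extends → [21]
13 → replaces 21 → [13]
11 → replaces 13 → [11]
21 → extends → [11, 21]
7 → replaces 11 → [7, 21]
13 → replaces 21 → [7, 13]
2 → replaces 7 → [2, 13]
4 → replaces 13 → [2, 4]
16 → extends → [2, 4, 16]
19 → extends → [2, 4, 16, 19]
4 → replaces 16 → [2, 4, 4, 19]
16 → replaces 19 → [2, 4, 4, 16]
Longest non-decreasing subsequence has length 4, so deletions = 12 − 4 = 8.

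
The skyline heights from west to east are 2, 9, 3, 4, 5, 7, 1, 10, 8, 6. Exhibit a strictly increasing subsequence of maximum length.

Patience tails give the LIS length; then backtrack through the dp parents:
2 → extends → [2]
9 → extends → [2, 9]
3 → replaces 9 → [2, 3]
4 → extends → [2, 3, 4]
5 → extends → [2, 3, 4, 5]
7 → extends → [2, 3, 4, 5, 7]
1 → replaces 2 → [1, 3, 4, 5, 7]
10 → extends → [1, 3, 4, 5, 7, 10]
8 → replaces 10 → [1, 3, 4, 5, 7, 8]
6 → replaces 7 → [1, 3, 4, 5, 6, 8]
Length 6; one witness is 2, 3, 4, 5, 7, 10.

2, 3, 4, 5, 7, 10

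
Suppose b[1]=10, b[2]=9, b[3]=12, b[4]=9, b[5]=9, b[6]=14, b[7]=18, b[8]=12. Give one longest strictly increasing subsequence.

10, 12, 14, 18

Patience tails give the LIS length; then backtrack through the dp parents:
10 → extends → [10]
9 → replaces 10 → [9]
12 → extends → [9, 12]
9 → already a tail → [9, 12]
9 → already a tail → [9, 12]
14 → extends → [9, 12, 14]
18 → extends → [9, 12, 14, 18]
12 → already a tail → [9, 12, 14, 18]
Length 4; one witness is 10, 12, 14, 18.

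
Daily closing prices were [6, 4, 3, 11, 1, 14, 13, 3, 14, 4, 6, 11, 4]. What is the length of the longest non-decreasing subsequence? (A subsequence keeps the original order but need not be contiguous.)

5

Let dp[i] be the length of the longest such subsequence ending at index i:
i:      1  2  3  4  5  6  7  8  9 10 11 12 13
a[i]:   6  4  3 11  1 14 13  3 14  4  6 11  4
dp:     1  1  1  2  1  3  3  2  4  3  4  5  4
Maximum dp value is 5.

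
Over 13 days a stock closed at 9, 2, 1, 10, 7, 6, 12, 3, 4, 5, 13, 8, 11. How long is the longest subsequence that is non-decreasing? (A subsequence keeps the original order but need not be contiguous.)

6

Track the smallest tail for each achievable length (allowing ties):
9 → extends → [9]
2 → replaces 9 → [2]
1 → replaces 2 → [1]
10 → extends → [1, 10]
7 → replaces 10 → [1, 7]
6 → replaces 7 → [1, 6]
12 → extends → [1, 6, 12]
3 → replaces 6 → [1, 3, 12]
4 → replaces 12 → [1, 3, 4]
5 → extends → [1, 3, 4, 5]
13 → extends → [1, 3, 4, 5, 13]
8 → replaces 13 → [1, 3, 4, 5, 8]
11 → extends → [1, 3, 4, 5, 8, 11]
Six tails, so the longest non-decreasing subsequence has length 6 (e.g. 2, 3, 4, 5, 8, 11).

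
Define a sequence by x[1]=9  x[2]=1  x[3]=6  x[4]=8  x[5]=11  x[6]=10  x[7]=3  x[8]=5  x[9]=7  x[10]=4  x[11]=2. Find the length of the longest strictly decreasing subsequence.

Negate each value so 'decreasing' becomes 'increasing', then run patience tails on the negated sequence:
-9 → extends → [-9]
-1 → extends → [-9, -1]
-6 → replaces -1 → [-9, -6]
-8 → replaces -6 → [-9, -8]
-11 → replaces -9 → [-11, -8]
-10 → replaces -8 → [-11, -10]
-3 → extends → [-11, -10, -3]
-5 → replaces -3 → [-11, -10, -5]
-7 → replaces -5 → [-11, -10, -7]
-4 → extends → [-11, -10, -7, -4]
-2 → extends → [-11, -10, -7, -4, -2]
Five tails, so the longest strictly decreasing subsequence of the original has length 5.

5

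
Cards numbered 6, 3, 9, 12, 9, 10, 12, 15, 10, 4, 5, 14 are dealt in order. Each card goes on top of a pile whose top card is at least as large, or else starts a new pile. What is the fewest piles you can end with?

Place each on the leftmost legal pile:
6 → new pile 1 (tops now [6])
3 → pile 1 (tops now [3])
9 → new pile 2 (tops now [3, 9])
12 → new pile 3 (tops now [3, 9, 12])
9 → pile 2 (tops now [3, 9, 12])
10 → pile 3 (tops now [3, 9, 10])
12 → new pile 4 (tops now [3, 9, 10, 12])
15 → new pile 5 (tops now [3, 9, 10, 12, 15])
10 → pile 3 (tops now [3, 9, 10, 12, 15])
4 → pile 2 (tops now [3, 4, 10, 12, 15])
5 → pile 3 (tops now [3, 4, 5, 12, 15])
14 → pile 5 (tops now [3, 4, 5, 12, 14])
Five piles.

5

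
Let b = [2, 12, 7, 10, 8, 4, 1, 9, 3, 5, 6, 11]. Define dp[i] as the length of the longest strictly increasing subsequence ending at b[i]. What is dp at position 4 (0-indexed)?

3

dp[i] = 1 + max{dp[j] : j<i, b[j]<b[i]} (or 1 if no such j):
i:      0  1  2  3  4  5  6  7  8  9 10 11
b[i]:   2 12  7 10  8  4  1  9  3  5  6 11
dp:     1  2  2  3  3  2  1  4  2  3  4  5
At index 4 the value is 3.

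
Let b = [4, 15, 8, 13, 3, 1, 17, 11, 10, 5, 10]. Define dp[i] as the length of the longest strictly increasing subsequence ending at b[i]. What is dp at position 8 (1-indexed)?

3

dp[i] = 1 + max{dp[j] : j<i, b[j]<b[i]} (or 1 if no such j):
i:      1  2  3  4  5  6  7  8  9 10 11
b[i]:   4 15  8 13  3  1 17 11 10  5 10
dp:     1  2  2  3  1  1  4  3  3  2  3
At index 8 the value is 3.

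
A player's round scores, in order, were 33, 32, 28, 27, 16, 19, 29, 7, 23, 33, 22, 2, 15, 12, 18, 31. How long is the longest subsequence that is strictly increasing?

Let dp[i] be the length of the longest such subsequence ending at index i:
i:      1  2  3  4  5  6  7  8  9 10 11 12 13 14 15 16
a[i]:  33 32 28 27 16 19 29  7 23 33 22  2 15 12 18 31
dp:     1  1  1  1  1  2  3  1  3  4  3  1  2  2  3  4
Maximum dp value is 4.

4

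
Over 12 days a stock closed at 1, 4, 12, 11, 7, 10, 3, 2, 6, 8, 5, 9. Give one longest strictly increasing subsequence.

1, 4, 7, 8, 9

Patience tails give the LIS length; then backtrack through the dp parents:
1 → extends → [1]
4 → extends → [1, 4]
12 → extends → [1, 4, 12]
11 → replaces 12 → [1, 4, 11]
7 → replaces 11 → [1, 4, 7]
10 → extends → [1, 4, 7, 10]
3 → replaces 4 → [1, 3, 7, 10]
2 → replaces 3 → [1, 2, 7, 10]
6 → replaces 7 → [1, 2, 6, 10]
8 → replaces 10 → [1, 2, 6, 8]
5 → replaces 6 → [1, 2, 5, 8]
9 → extends → [1, 2, 5, 8, 9]
Length 5; one witness is 1, 4, 7, 8, 9.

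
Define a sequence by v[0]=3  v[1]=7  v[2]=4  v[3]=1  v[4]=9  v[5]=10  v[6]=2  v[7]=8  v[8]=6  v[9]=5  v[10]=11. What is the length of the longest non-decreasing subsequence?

5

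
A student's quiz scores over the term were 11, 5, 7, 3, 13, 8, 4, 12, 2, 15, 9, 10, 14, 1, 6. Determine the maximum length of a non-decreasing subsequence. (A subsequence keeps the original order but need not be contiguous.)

6

Track the smallest tail for each achievable length (allowing ties):
11 → extends → [11]
5 → replaces 11 → [5]
7 → extends → [5, 7]
3 → replaces 5 → [3, 7]
13 → extends → [3, 7, 13]
8 → replaces 13 → [3, 7, 8]
4 → replaces 7 → [3, 4, 8]
12 → extends → [3, 4, 8, 12]
2 → replaces 3 → [2, 4, 8, 12]
15 → extends → [2, 4, 8, 12, 15]
9 → replaces 12 → [2, 4, 8, 9, 15]
10 → replaces 15 → [2, 4, 8, 9, 10]
14 → extends → [2, 4, 8, 9, 10, 14]
1 → replaces 2 → [1, 4, 8, 9, 10, 14]
6 → replaces 8 → [1, 4, 6, 9, 10, 14]
Six tails, so the longest non-decreasing subsequence has length 6 (e.g. 5, 7, 8, 9, 10, 14).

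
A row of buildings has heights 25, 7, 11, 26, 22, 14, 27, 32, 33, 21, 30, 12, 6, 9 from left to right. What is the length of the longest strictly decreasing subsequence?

5

Negate each value so 'decreasing' becomes 'increasing', then run patience tails on the negated sequence:
-25 → extends → [-25]
-7 → extends → [-25, -7]
-11 → replaces -7 → [-25, -11]
-26 → replaces -25 → [-26, -11]
-22 → replaces -11 → [-26, -22]
-14 → extends → [-26, -22, -14]
-27 → replaces -26 → [-27, -22, -14]
-32 → replaces -27 → [-32, -22, -14]
-33 → replaces -32 → [-33, -22, -14]
-21 → replaces -14 → [-33, -22, -21]
-30 → replaces -22 → [-33, -30, -21]
-12 → extends → [-33, -30, -21, -12]
-6 → extends → [-33, -30, -21, -12, -6]
-9 → replaces -6 → [-33, -30, -21, -12, -9]
Five tails, so the longest strictly decreasing subsequence of the original has length 5.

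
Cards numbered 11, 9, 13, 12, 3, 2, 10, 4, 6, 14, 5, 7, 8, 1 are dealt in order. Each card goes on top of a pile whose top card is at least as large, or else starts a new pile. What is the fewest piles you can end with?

5

Place each on the leftmost legal pile:
11 → new pile 1 (tops now [11])
9 → pile 1 (tops now [9])
13 → new pile 2 (tops now [9, 13])
12 → pile 2 (tops now [9, 12])
3 → pile 1 (tops now [3, 12])
2 → pile 1 (tops now [2, 12])
10 → pile 2 (tops now [2, 10])
4 → pile 2 (tops now [2, 4])
6 → new pile 3 (tops now [2, 4, 6])
14 → new pile 4 (tops now [2, 4, 6, 14])
5 → pile 3 (tops now [2, 4, 5, 14])
7 → pile 4 (tops now [2, 4, 5, 7])
8 → new pile 5 (tops now [2, 4, 5, 7, 8])
1 → pile 1 (tops now [1, 4, 5, 7, 8])
Five piles.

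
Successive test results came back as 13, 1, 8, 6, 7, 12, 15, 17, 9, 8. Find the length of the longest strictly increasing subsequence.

6

Track the smallest tail for each achievable length (strict):
13 → extends → [13]
1 → replaces 13 → [1]
8 → extends → [1, 8]
6 → replaces 8 → [1, 6]
7 → extends → [1, 6, 7]
12 → extends → [1, 6, 7, 12]
15 → extends → [1, 6, 7, 12, 15]
17 → extends → [1, 6, 7, 12, 15, 17]
9 → replaces 12 → [1, 6, 7, 9, 15, 17]
8 → replaces 9 → [1, 6, 7, 8, 15, 17]
Six tails, so the longest strictly increasing subsequence has length 6 (e.g. 1, 6, 7, 12, 15, 17).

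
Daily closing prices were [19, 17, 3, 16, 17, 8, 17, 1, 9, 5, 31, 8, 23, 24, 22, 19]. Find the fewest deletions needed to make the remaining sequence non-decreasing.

Fewest deletions = n − (longest non-decreasing subsequence).
i:      1  2  3  4  5  6  7  8  9 10 11 12 13 14 15 16
a[i]:  19 17  3 16 17  8 17  1  9  5 31  8 23 24 22 19
dp:     1  1  1  2  3  2  4  1  3  2  5  3  5  6  5  5
max dp = 6, so deletions = 16 − 6 = 10.

10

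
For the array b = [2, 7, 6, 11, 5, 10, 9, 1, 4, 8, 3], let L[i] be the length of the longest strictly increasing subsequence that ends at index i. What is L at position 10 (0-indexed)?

dp[i] = 1 + max{dp[j] : j<i, b[j]<b[i]} (or 1 if no such j):
i:      0  1  2  3  4  5  6  7  8  9 10
b[i]:   2  7  6 11  5 10  9  1  4  8  3
dp:     1  2  2  3  2  3  3  1  2  3  2
At index 10 the value is 2.

2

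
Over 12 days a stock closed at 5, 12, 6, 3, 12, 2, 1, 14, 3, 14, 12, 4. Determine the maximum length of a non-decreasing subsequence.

Track the smallest tail for each achievable length (allowing ties):
5 → extends → [5]
12 → extends → [5, 12]
6 → replaces 12 → [5, 6]
3 → replaces 5 → [3, 6]
12 → extends → [3, 6, 12]
2 → replaces 3 → [2, 6, 12]
1 → replaces 2 → [1, 6, 12]
14 → extends → [1, 6, 12, 14]
3 → replaces 6 → [1, 3, 12, 14]
14 → extends → [1, 3, 12, 14, 14]
12 → replaces 14 → [1, 3, 12, 12, 14]
4 → replaces 12 → [1, 3, 4, 12, 14]
Five tails, so the longest non-decreasing subsequence has length 5 (e.g. 5, 12, 12, 14, 14).

5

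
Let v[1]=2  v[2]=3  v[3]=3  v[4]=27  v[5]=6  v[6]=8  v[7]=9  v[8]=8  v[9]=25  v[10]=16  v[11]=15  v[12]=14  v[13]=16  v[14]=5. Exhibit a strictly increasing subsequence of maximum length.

2, 3, 6, 8, 9, 15, 16

Patience tails give the LIS length; then backtrack through the dp parents:
2 → extends → [2]
3 → extends → [2, 3]
3 → already a tail → [2, 3]
27 → extends → [2, 3, 27]
6 → replaces 27 → [2, 3, 6]
8 → extends → [2, 3, 6, 8]
9 → extends → [2, 3, 6, 8, 9]
8 → already a tail → [2, 3, 6, 8, 9]
25 → extends → [2, 3, 6, 8, 9, 25]
16 → replaces 25 → [2, 3, 6, 8, 9, 16]
15 → replaces 16 → [2, 3, 6, 8, 9, 15]
14 → replaces 15 → [2, 3, 6, 8, 9, 14]
16 → extends → [2, 3, 6, 8, 9, 14, 16]
5 → replaces 6 → [2, 3, 5, 8, 9, 14, 16]
Length 7; one witness is 2, 3, 6, 8, 9, 15, 16.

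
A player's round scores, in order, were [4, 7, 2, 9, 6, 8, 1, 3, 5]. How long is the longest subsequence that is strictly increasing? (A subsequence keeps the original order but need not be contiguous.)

3

Let dp[i] be the length of the longest such subsequence ending at index i:
i:     1 2 3 4 5 6 7 8 9
a[i]:  4 7 2 9 6 8 1 3 5
dp:    1 2 1 3 2 3 1 2 3
Maximum dp value is 3.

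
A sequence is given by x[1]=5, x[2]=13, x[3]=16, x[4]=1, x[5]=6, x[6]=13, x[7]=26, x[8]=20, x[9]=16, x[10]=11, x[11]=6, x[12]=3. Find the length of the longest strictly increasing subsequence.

Track the smallest tail for each achievable length (strict):
5 → extends → [5]
13 → extends → [5, 13]
16 → extends → [5, 13, 16]
1 → replaces 5 → [1, 13, 16]
6 → replaces 13 → [1, 6, 16]
13 → replaces 16 → [1, 6, 13]
26 → extends → [1, 6, 13, 26]
20 → replaces 26 → [1, 6, 13, 20]
16 → replaces 20 → [1, 6, 13, 16]
11 → replaces 13 → [1, 6, 11, 16]
6 → already a tail → [1, 6, 11, 16]
3 → replaces 6 → [1, 3, 11, 16]
Four tails, so the longest strictly increasing subsequence has length 4 (e.g. 5, 13, 16, 26).

4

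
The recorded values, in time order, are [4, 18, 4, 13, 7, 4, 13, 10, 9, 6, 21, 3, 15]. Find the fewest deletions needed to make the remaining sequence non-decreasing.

8

Fewest deletions = n − (longest non-decreasing subsequence).
Patience tails:
4 → extends → [4]
18 → extends → [4, 18]
4 → replaces 18 → [4, 4]
13 → extends → [4, 4, 13]
7 → replaces 13 → [4, 4, 7]
4 → replaces 7 → [4, 4, 4]
13 → extends → [4, 4, 4, 13]
10 → replaces 13 → [4, 4, 4, 10]
9 → replaces 10 → [4, 4, 4, 9]
6 → replaces 9 → [4, 4, 4, 6]
21 → extends → [4, 4, 4, 6, 21]
3 → replaces 4 → [3, 4, 4, 6, 21]
15 → replaces 21 → [3, 4, 4, 6, 15]
Longest non-decreasing subsequence has length 5, so deletions = 13 − 5 = 8.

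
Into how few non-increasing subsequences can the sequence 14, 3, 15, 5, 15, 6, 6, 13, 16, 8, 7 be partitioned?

Place each on the leftmost legal pile:
14 → new pile 1 (tops now [14])
3 → pile 1 (tops now [3])
15 → new pile 2 (tops now [3, 15])
5 → pile 2 (tops now [3, 5])
15 → new pile 3 (tops now [3, 5, 15])
6 → pile 3 (tops now [3, 5, 6])
6 → pile 3 (tops now [3, 5, 6])
13 → new pile 4 (tops now [3, 5, 6, 13])
16 → new pile 5 (tops now [3, 5, 6, 13, 16])
8 → pile 4 (tops now [3, 5, 6, 8, 16])
7 → pile 4 (tops now [3, 5, 6, 7, 16])
Five piles.

5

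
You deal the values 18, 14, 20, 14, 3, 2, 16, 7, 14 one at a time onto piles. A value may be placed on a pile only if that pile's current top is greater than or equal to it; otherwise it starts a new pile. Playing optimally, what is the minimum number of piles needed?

3

Place each on the leftmost legal pile:
18 → new pile 1 (tops now [18])
14 → pile 1 (tops now [14])
20 → new pile 2 (tops now [14, 20])
14 → pile 1 (tops now [14, 20])
3 → pile 1 (tops now [3, 20])
2 → pile 1 (tops now [2, 20])
16 → pile 2 (tops now [2, 16])
7 → pile 2 (tops now [2, 7])
14 → new pile 3 (tops now [2, 7, 14])
Three piles.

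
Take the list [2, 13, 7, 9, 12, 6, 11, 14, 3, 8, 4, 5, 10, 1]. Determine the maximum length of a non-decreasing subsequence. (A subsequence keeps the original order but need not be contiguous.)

5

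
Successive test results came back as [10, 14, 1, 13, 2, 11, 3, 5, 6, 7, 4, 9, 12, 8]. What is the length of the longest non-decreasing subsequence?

8

Track the smallest tail for each achievable length (allowing ties):
10 → extends → [10]
14 → extends → [10, 14]
1 → replaces 10 → [1, 14]
13 → replaces 14 → [1, 13]
2 → replaces 13 → [1, 2]
11 → extends → [1, 2, 11]
3 → replaces 11 → [1, 2, 3]
5 → extends → [1, 2, 3, 5]
6 → extends → [1, 2, 3, 5, 6]
7 → extends → [1, 2, 3, 5, 6, 7]
4 → replaces 5 → [1, 2, 3, 4, 6, 7]
9 → extends → [1, 2, 3, 4, 6, 7, 9]
12 → extends → [1, 2, 3, 4, 6, 7, 9, 12]
8 → replaces 9 → [1, 2, 3, 4, 6, 7, 8, 12]
Eight tails, so the longest non-decreasing subsequence has length 8 (e.g. 1, 2, 3, 5, 6, 7, 9, 12).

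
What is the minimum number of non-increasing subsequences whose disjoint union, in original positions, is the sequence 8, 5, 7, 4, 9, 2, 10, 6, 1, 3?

4

The minimum number of non-increasing subsequences covering a sequence equals the length of its longest strictly increasing subsequence.
LIS length is 4 (e.g. 5, 7, 9, 10), so 4 piles are needed.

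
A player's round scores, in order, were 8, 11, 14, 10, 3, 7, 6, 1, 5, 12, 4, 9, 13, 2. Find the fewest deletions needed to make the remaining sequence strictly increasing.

Fewest deletions = n − (longest strictly increasing subsequence).
Patience tails:
8 → extends → [8]
11 → extends → [8, 11]
14 → extends → [8, 11, 14]
10 → replaces 11 → [8, 10, 14]
3 → replaces 8 → [3, 10, 14]
7 → replaces 10 → [3, 7, 14]
6 → replaces 7 → [3, 6, 14]
1 → replaces 3 → [1, 6, 14]
5 → replaces 6 → [1, 5, 14]
12 → replaces 14 → [1, 5, 12]
4 → replaces 5 → [1, 4, 12]
9 → replaces 12 → [1, 4, 9]
13 → extends → [1, 4, 9, 13]
2 → replaces 4 → [1, 2, 9, 13]
Longest strictly increasing subsequence has length 4, so deletions = 14 − 4 = 10.

10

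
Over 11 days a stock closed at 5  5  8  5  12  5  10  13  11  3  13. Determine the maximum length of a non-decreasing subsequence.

7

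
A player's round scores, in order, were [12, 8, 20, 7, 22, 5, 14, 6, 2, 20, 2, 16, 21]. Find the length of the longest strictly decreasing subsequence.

Negate each value so 'decreasing' becomes 'increasing', then run patience tails on the negated sequence:
-12 → extends → [-12]
-8 → extends → [-12, -8]
-20 → replaces -12 → [-20, -8]
-7 → extends → [-20, -8, -7]
-22 → replaces -20 → [-22, -8, -7]
-5 → extends → [-22, -8, -7, -5]
-14 → replaces -8 → [-22, -14, -7, -5]
-6 → replaces -5 → [-22, -14, -7, -6]
-2 → extends → [-22, -14, -7, -6, -2]
-20 → replaces -14 → [-22, -20, -7, -6, -2]
-2 → already a tail → [-22, -20, -7, -6, -2]
-16 → replaces -7 → [-22, -20, -16, -6, -2]
-21 → replaces -20 → [-22, -21, -16, -6, -2]
Five tails, so the longest strictly decreasing subsequence of the original has length 5.

5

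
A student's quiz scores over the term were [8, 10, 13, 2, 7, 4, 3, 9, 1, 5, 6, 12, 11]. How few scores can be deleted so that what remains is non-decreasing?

8

Fewest deletions = n − (longest non-decreasing subsequence).
Patience tails:
8 → extends → [8]
10 → extends → [8, 10]
13 → extends → [8, 10, 13]
2 → replaces 8 → [2, 10, 13]
7 → replaces 10 → [2, 7, 13]
4 → replaces 7 → [2, 4, 13]
3 → replaces 4 → [2, 3, 13]
9 → replaces 13 → [2, 3, 9]
1 → replaces 2 → [1, 3, 9]
5 → replaces 9 → [1, 3, 5]
6 → extends → [1, 3, 5, 6]
12 → extends → [1, 3, 5, 6, 12]
11 → replaces 12 → [1, 3, 5, 6, 11]
Longest non-decreasing subsequence has length 5, so deletions = 13 − 5 = 8.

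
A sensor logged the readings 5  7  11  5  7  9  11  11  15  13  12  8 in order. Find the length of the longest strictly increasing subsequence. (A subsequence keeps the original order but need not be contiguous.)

Track the smallest tail for each achievable length (strict):
5 → extends → [5]
7 → extends → [5, 7]
11 → extends → [5, 7, 11]
5 → already a tail → [5, 7, 11]
7 → already a tail → [5, 7, 11]
9 → replaces 11 → [5, 7, 9]
11 → extends → [5, 7, 9, 11]
11 → already a tail → [5, 7, 9, 11]
15 → extends → [5, 7, 9, 11, 15]
13 → replaces 15 → [5, 7, 9, 11, 13]
12 → replaces 13 → [5, 7, 9, 11, 12]
8 → replaces 9 → [5, 7, 8, 11, 12]
Five tails, so the longest strictly increasing subsequence has length 5 (e.g. 5, 7, 9, 11, 15).

5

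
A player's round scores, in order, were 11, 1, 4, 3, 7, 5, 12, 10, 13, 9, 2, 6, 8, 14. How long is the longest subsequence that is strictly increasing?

6

Let dp[i] be the length of the longest such subsequence ending at index i:
i:      1  2  3  4  5  6  7  8  9 10 11 12 13 14
a[i]:  11  1  4  3  7  5 12 10 13  9  2  6  8 14
dp:     1  1  2  2  3  3  4  4  5  4  2  4  5  6
Maximum dp value is 6.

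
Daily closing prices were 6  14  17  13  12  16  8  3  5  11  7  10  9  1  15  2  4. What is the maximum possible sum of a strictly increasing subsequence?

40

Let S[i] be the best sum of a strictly increasing subsequence ending at i:
i:      1  2  3  4  5  6  7  8  9 10 11 12 13 14 15 16 17
a[i]:   6 14 17 13 12 16  8  3  5 11  7 10  9  1 15  2  4
S:      6 20 37 19 18 36 14  3  8 25 15 25 24  1 40  3  7
Maximum is 40 (e.g. 3 + 5 + 7 + 10 + 15).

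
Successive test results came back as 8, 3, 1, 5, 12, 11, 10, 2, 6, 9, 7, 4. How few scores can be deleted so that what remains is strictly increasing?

8

Fewest deletions = n − (longest strictly increasing subsequence).
Patience tails:
8 → extends → [8]
3 → replaces 8 → [3]
1 → replaces 3 → [1]
5 → extends → [1, 5]
12 → extends → [1, 5, 12]
11 → replaces 12 → [1, 5, 11]
10 → replaces 11 → [1, 5, 10]
2 → replaces 5 → [1, 2, 10]
6 → replaces 10 → [1, 2, 6]
9 → extends → [1, 2, 6, 9]
7 → replaces 9 → [1, 2, 6, 7]
4 → replaces 6 → [1, 2, 4, 7]
Longest strictly increasing subsequence has length 4, so deletions = 12 − 4 = 8.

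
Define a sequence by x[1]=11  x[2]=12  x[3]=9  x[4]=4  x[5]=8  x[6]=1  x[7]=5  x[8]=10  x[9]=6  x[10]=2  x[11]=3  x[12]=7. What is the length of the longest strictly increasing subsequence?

4

Track the smallest tail for each achievable length (strict):
11 → extends → [11]
12 → extends → [11, 12]
9 → replaces 11 → [9, 12]
4 → replaces 9 → [4, 12]
8 → replaces 12 → [4, 8]
1 → replaces 4 → [1, 8]
5 → replaces 8 → [1, 5]
10 → extends → [1, 5, 10]
6 → replaces 10 → [1, 5, 6]
2 → replaces 5 → [1, 2, 6]
3 → replaces 6 → [1, 2, 3]
7 → extends → [1, 2, 3, 7]
Four tails, so the longest strictly increasing subsequence has length 4 (e.g. 4, 5, 6, 7).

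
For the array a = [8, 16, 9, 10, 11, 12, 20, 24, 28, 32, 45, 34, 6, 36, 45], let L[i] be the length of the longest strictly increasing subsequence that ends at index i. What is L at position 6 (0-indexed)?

dp[i] = 1 + max{dp[j] : j<i, a[j]<a[i]} (or 1 if no such j):
i:      0  1  2  3  4  5  6  7  8  9 10 11 12 13 14
a[i]:   8 16  9 10 11 12 20 24 28 32 45 34  6 36 45
dp:     1  2  2  3  4  5  6  7  8  9 10 10  1 11 12
At index 6 the value is 6.

6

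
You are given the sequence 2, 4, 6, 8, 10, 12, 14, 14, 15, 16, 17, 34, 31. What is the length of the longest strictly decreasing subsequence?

Negate each value so 'decreasing' becomes 'increasing', then run patience tails on the negated sequence:
-2 → extends → [-2]
-4 → replaces -2 → [-4]
-6 → replaces -4 → [-6]
-8 → replaces -6 → [-8]
-10 → replaces -8 → [-10]
-12 → replaces -10 → [-12]
-14 → replaces -12 → [-14]
-14 → already a tail → [-14]
-15 → replaces -14 → [-15]
-16 → replaces -15 → [-16]
-17 → replaces -16 → [-17]
-34 → replaces -17 → [-34]
-31 → extends → [-34, -31]
Two tails, so the longest strictly decreasing subsequence of the original has length 2.

2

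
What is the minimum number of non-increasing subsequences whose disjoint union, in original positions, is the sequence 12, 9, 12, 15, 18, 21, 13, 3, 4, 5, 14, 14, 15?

5

Place each on the leftmost legal pile:
12 → new pile 1 (tops now [12])
9 → pile 1 (tops now [9])
12 → new pile 2 (tops now [9, 12])
15 → new pile 3 (tops now [9, 12, 15])
18 → new pile 4 (tops now [9, 12, 15, 18])
21 → new pile 5 (tops now [9, 12, 15, 18, 21])
13 → pile 3 (tops now [9, 12, 13, 18, 21])
3 → pile 1 (tops now [3, 12, 13, 18, 21])
4 → pile 2 (tops now [3, 4, 13, 18, 21])
5 → pile 3 (tops now [3, 4, 5, 18, 21])
14 → pile 4 (tops now [3, 4, 5, 14, 21])
14 → pile 4 (tops now [3, 4, 5, 14, 21])
15 → pile 5 (tops now [3, 4, 5, 14, 15])
Five piles.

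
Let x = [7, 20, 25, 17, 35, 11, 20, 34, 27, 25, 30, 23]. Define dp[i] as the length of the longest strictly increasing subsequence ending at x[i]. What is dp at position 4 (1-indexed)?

dp[i] = 1 + max{dp[j] : j<i, x[j]<x[i]} (or 1 if no such j):
i:      1  2  3  4  5  6  7  8  9 10 11 12
x[i]:   7 20 25 17 35 11 20 34 27 25 30 23
dp:     1  2  3  2  4  2  3  4  4  4  5  4
At index 4 the value is 2.

2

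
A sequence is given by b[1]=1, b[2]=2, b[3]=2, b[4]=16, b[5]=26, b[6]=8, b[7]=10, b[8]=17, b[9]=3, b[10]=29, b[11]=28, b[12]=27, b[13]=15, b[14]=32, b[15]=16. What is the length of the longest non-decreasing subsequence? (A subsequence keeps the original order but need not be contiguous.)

Let dp[i] be the length of the longest such subsequence ending at index i:
i:      1  2  3  4  5  6  7  8  9 10 11 12 13 14 15
b[i]:   1  2  2 16 26  8 10 17  3 29 28 27 15 32 16
dp:     1  2  3  4  5  4  5  6  4  7  7  7  6  8  7
Maximum dp value is 8.

8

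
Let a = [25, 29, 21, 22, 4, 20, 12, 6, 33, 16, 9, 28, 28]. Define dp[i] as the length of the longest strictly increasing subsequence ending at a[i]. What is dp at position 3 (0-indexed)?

dp[i] = 1 + max{dp[j] : j<i, a[j]<a[i]} (or 1 if no such j):
i:      0  1  2  3  4  5  6  7  8  9 10 11 12
a[i]:  25 29 21 22  4 20 12  6 33 16  9 28 28
dp:     1  2  1  2  1  2  2  2  3  3  3  4  4
At index 3 the value is 2.

2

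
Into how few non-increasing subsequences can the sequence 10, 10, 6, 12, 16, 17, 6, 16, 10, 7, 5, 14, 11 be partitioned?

Place each on the leftmost legal pile:
10 → new pile 1 (tops now [10])
10 → pile 1 (tops now [10])
6 → pile 1 (tops now [6])
12 → new pile 2 (tops now [6, 12])
16 → new pile 3 (tops now [6, 12, 16])
17 → new pile 4 (tops now [6, 12, 16, 17])
6 → pile 1 (tops now [6, 12, 16, 17])
16 → pile 3 (tops now [6, 12, 16, 17])
10 → pile 2 (tops now [6, 10, 16, 17])
7 → pile 2 (tops now [6, 7, 16, 17])
5 → pile 1 (tops now [5, 7, 16, 17])
14 → pile 3 (tops now [5, 7, 14, 17])
11 → pile 3 (tops now [5, 7, 11, 17])
Four piles.

4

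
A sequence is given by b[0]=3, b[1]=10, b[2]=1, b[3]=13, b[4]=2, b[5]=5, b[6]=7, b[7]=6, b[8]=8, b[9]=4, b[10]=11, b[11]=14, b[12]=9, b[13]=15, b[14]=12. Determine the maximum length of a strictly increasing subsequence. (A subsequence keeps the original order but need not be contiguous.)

8

Track the smallest tail for each achievable length (strict):
3 → extends → [3]
10 → extends → [3, 10]
1 → replaces 3 → [1, 10]
13 → extends → [1, 10, 13]
2 → replaces 10 → [1, 2, 13]
5 → replaces 13 → [1, 2, 5]
7 → extends → [1, 2, 5, 7]
6 → replaces 7 → [1, 2, 5, 6]
8 → extends → [1, 2, 5, 6, 8]
4 → replaces 5 → [1, 2, 4, 6, 8]
11 → extends → [1, 2, 4, 6, 8, 11]
14 → extends → [1, 2, 4, 6, 8, 11, 14]
9 → replaces 11 → [1, 2, 4, 6, 8, 9, 14]
15 → extends → [1, 2, 4, 6, 8, 9, 14, 15]
12 → replaces 14 → [1, 2, 4, 6, 8, 9, 12, 15]
Eight tails, so the longest strictly increasing subsequence has length 8 (e.g. 1, 2, 5, 7, 8, 11, 14, 15).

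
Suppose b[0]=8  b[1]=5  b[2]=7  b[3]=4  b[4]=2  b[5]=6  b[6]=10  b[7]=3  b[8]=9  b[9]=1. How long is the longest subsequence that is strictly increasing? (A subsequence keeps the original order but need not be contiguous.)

3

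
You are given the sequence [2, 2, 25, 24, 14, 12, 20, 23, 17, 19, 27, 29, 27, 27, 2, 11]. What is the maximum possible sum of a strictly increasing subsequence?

115

Let S[i] be the best sum of a strictly increasing subsequence ending at i:
i:       1   2   3   4   5   6   7   8   9  10  11  12  13  14  15  16
a[i]:    2   2  25  24  14  12  20  23  17  19  27  29  27  27   2  11
S:       2   2  27  26  16  14  36  59  33  52  86 115  86  86   2  13
Maximum is 115 (e.g. 2 + 14 + 20 + 23 + 27 + 29).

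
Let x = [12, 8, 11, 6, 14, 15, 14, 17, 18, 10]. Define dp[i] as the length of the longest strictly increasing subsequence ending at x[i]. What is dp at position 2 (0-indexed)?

dp[i] = 1 + max{dp[j] : j<i, x[j]<x[i]} (or 1 if no such j):
i:      0  1  2  3  4  5  6  7  8  9
x[i]:  12  8 11  6 14 15 14 17 18 10
dp:     1  1  2  1  3  4  3  5  6  2
At index 2 the value is 2.

2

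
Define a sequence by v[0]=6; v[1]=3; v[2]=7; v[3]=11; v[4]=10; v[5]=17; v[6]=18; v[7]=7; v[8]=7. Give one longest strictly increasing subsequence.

6, 7, 11, 17, 18

Patience tails give the LIS length; then backtrack through the dp parents:
6 → extends → [6]
3 → replaces 6 → [3]
7 → extends → [3, 7]
11 → extends → [3, 7, 11]
10 → replaces 11 → [3, 7, 10]
17 → extends → [3, 7, 10, 17]
18 → extends → [3, 7, 10, 17, 18]
7 → already a tail → [3, 7, 10, 17, 18]
7 → already a tail → [3, 7, 10, 17, 18]
Length 5; one witness is 6, 7, 11, 17, 18.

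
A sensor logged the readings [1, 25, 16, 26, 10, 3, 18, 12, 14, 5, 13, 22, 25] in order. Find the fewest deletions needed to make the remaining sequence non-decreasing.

7

Fewest deletions = n − (longest non-decreasing subsequence).
Patience tails:
1 → extends → [1]
25 → extends → [1, 25]
16 → replaces 25 → [1, 16]
26 → extends → [1, 16, 26]
10 → replaces 16 → [1, 10, 26]
3 → replaces 10 → [1, 3, 26]
18 → replaces 26 → [1, 3, 18]
12 → replaces 18 → [1, 3, 12]
14 → extends → [1, 3, 12, 14]
5 → replaces 12 → [1, 3, 5, 14]
13 → replaces 14 → [1, 3, 5, 13]
22 → extends → [1, 3, 5, 13, 22]
25 → extends → [1, 3, 5, 13, 22, 25]
Longest non-decreasing subsequence has length 6, so deletions = 13 − 6 = 7.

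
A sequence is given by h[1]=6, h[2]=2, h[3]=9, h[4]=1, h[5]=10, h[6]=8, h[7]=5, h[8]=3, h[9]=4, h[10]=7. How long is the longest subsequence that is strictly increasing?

Track the smallest tail for each achievable length (strict):
6 → extends → [6]
2 → replaces 6 → [2]
9 → extends → [2, 9]
1 → replaces 2 → [1, 9]
10 → extends → [1, 9, 10]
8 → replaces 9 → [1, 8, 10]
5 → replaces 8 → [1, 5, 10]
3 → replaces 5 → [1, 3, 10]
4 → replaces 10 → [1, 3, 4]
7 → extends → [1, 3, 4, 7]
Four tails, so the longest strictly increasing subsequence has length 4 (e.g. 2, 3, 4, 7).

4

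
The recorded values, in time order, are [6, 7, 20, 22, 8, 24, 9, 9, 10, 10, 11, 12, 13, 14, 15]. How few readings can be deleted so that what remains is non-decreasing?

3

Fewest deletions = n − (longest non-decreasing subsequence).
Patience tails:
6 → extends → [6]
7 → extends → [6, 7]
20 → extends → [6, 7, 20]
22 → extends → [6, 7, 20, 22]
8 → replaces 20 → [6, 7, 8, 22]
24 → extends → [6, 7, 8, 22, 24]
9 → replaces 22 → [6, 7, 8, 9, 24]
9 → replaces 24 → [6, 7, 8, 9, 9]
10 → extends → [6, 7, 8, 9, 9, 10]
10 → extends → [6, 7, 8, 9, 9, 10, 10]
11 → extends → [6, 7, 8, 9, 9, 10, 10, 11]
12 → extends → [6, 7, 8, 9, 9, 10, 10, 11, 12]
13 → extends → [6, 7, 8, 9, 9, 10, 10, 11, 12, 13]
14 → extends → [6, 7, 8, 9, 9, 10, 10, 11, 12, 13, 14]
15 → extends → [6, 7, 8, 9, 9, 10, 10, 11, 12, 13, 14, 15]
Longest non-decreasing subsequence has length 12, so deletions = 15 − 12 = 3.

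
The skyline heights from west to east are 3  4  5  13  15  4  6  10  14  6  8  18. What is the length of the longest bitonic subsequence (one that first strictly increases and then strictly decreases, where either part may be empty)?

inc[i] = longest strictly increasing subsequence ending at i; dec[i] = longest strictly decreasing subsequence starting at i:
i:      1  2  3  4  5  6  7  8  9 10 11 12
a[i]:   3  4  5 13 15  4  6 10 14  6  8 18
inc:    1  2  3  4  5  2  4  5  6  4  5  7
dec:    1  1  2  3  3  1  1  2  2  1  1  1
Best peak at i=5 (value 15): inc=5, dec=3, length 5+3−1 = 7.

7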